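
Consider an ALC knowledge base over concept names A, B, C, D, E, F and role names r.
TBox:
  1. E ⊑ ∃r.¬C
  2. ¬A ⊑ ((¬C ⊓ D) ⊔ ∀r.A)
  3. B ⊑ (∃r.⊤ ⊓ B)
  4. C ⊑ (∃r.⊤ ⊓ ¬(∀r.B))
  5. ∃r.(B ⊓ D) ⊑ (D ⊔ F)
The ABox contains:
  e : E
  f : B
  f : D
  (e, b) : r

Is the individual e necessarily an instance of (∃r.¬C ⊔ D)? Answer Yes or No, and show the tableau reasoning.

Yes

1. e : (∃r.¬C ⊔ D)?  L(e) = {E} ∪ {(∀r.C ⊓ ¬D)}
   clash {C, ¬C} at an ∃-successor — e ∈ (∃r.¬C ⊔ D)
2. Hence e : (∃r.¬C ⊔ D): entailed.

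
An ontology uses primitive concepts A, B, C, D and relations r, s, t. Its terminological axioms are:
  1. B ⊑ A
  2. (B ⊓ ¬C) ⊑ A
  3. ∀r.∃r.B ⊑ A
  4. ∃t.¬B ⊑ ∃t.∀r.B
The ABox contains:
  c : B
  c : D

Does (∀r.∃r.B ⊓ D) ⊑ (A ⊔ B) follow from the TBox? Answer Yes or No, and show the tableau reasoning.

Yes

1. (∀r.∃r.B ⊓ D) ⊑ (A ⊔ B)  ⇔  ((∀r.∃r.B ⊓ D) ⊓ (¬A ⊓ ¬B)) unsat w.r.t. T
   all branches close; clash {A, ¬A} at x₀
2. Hence (∀r.∃r.B ⊓ D) ⊑ (A ⊔ B): entailed.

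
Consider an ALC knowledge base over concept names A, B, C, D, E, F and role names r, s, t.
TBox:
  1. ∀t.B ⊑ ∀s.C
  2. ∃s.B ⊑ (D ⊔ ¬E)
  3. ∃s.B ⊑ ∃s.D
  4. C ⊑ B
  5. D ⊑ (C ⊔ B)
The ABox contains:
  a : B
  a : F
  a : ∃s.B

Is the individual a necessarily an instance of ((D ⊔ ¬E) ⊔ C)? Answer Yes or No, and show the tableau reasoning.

1. a : ((D ⊔ ¬E) ⊔ C)?  L(a) = {B, F, ∃s.B} ∪ {((¬D ⊓ E) ⊓ ¬C)}
   clash {E, ¬E} at a — a ∈ ((D ⊔ ¬E) ⊔ C)
2. Hence a : ((D ⊔ ¬E) ⊔ C): entailed.

Yes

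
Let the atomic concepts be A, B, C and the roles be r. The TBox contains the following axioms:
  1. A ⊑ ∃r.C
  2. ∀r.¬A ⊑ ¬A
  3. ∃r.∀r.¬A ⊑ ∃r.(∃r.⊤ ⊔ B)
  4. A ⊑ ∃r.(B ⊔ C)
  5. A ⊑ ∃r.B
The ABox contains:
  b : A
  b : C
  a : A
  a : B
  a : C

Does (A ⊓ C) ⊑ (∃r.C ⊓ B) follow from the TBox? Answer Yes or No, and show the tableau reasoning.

1. (A ⊓ C) ⊑ (∃r.C ⊓ B)  ⇔  ((A ⊓ C) ⊓ (∀r.¬C ⊔ ¬B)) unsat w.r.t. T
   apply at x₀: A⊑∃r.C; A⊑∃r.(B ⊔ C); A⊑∃r.B
   open: L(x₀) ⊇ {A, C, ¬B, ∀r.∃r.A, ∃r.(B ⊔ C), …} (+ ∃-successors)
2. Hence (A ⊓ C) ⊑ (∃r.C ⊓ B): not entailed.

No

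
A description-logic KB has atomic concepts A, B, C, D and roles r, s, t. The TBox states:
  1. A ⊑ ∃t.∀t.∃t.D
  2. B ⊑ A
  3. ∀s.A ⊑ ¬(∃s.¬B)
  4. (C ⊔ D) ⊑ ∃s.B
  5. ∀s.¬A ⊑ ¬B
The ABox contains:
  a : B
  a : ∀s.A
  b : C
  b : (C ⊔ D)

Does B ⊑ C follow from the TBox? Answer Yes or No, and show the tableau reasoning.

No

1. B ⊑ C  ⇔  (B ⊓ ¬C) unsat w.r.t. T
   apply at x₀: B⊑A
   open: L(x₀) ⊇ {A, B, ¬C, ¬D, ∃s.A, …} (+ ∃-successors)
2. Hence B ⊑ C: not entailed.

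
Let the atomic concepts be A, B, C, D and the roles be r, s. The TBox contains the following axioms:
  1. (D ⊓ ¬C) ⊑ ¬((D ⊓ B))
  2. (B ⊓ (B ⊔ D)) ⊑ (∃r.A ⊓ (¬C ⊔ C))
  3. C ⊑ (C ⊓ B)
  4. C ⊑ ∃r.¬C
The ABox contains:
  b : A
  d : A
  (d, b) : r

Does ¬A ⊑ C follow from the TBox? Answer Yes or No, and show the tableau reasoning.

1. ¬A ⊑ C  ⇔  (¬A ⊓ ¬C) unsat w.r.t. T
   open: L(x₀) ⊇ {¬A, ¬B, ¬C, ¬D}
2. Hence ¬A ⊑ C: not entailed.

No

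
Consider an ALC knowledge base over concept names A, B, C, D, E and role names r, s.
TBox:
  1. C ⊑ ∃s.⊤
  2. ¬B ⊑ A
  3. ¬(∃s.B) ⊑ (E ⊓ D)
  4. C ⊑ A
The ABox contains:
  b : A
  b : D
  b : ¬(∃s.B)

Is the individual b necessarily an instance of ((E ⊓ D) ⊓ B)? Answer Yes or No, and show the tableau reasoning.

1. b : ((E ⊓ D) ⊓ B)?  L(b) = {A, D, ¬(∃s.B)} ∪ {((¬E ⊔ ¬D) ⊔ ¬B)}
   apply at b: ¬(∃s.B)⊑(E ⊓ D)
   open: L(b) ⊇ {A, D, E, ¬B, ¬C, …} — b ∉ ((E ⊓ D) ⊓ B) possible
2. Hence b : ((E ⊓ D) ⊓ B): not entailed.

No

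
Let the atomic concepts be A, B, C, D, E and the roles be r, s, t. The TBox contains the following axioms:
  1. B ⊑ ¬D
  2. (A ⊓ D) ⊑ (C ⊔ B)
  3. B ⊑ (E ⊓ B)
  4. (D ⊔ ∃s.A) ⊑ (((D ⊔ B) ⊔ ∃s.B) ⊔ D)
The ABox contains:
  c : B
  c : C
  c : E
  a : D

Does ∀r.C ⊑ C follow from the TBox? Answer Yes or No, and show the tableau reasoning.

1. ∀r.C ⊑ C  ⇔  (∀r.C ⊓ ¬C) unsat w.r.t. T
   open: L(x₀) ⊇ {¬A, ¬B, ¬C, ¬D, ∀r.C, …}
2. Hence ∀r.C ⊑ C: not entailed.

No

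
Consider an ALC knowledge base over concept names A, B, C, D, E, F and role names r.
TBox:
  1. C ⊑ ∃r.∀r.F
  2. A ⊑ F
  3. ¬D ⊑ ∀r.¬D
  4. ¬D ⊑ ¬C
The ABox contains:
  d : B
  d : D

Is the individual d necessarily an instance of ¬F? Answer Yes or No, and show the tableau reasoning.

1. d : ¬F?  L(d) = {B, D} ∪ {F}
   open: L(d) ⊇ {B, D, F, ¬C} — d ∉ ¬F possible
2. Hence d : ¬F: not entailed.

No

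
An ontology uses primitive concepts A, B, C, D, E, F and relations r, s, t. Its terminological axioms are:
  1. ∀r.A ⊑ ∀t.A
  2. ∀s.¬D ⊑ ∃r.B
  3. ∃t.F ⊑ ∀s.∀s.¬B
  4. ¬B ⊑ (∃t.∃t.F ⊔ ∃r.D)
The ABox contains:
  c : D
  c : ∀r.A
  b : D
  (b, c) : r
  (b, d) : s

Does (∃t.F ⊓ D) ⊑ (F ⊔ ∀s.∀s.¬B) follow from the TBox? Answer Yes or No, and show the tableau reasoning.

1. (∃t.F ⊓ D) ⊑ (F ⊔ ∀s.∀s.¬B)  ⇔  ((∃t.F ⊓ D) ⊓ (¬F ⊓ ∃s.∃s.B)) unsat w.r.t. T
   all branches close; clash {B, ¬B} at an ∃-successor
2. Hence (∃t.F ⊓ D) ⊑ (F ⊔ ∀s.∀s.¬B): entailed.

Yes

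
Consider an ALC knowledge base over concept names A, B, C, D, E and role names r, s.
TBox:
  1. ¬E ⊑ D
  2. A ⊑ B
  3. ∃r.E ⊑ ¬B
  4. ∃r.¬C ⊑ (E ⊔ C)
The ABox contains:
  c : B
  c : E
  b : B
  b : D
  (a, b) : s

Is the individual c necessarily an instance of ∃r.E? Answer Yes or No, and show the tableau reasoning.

No

1. c : ∃r.E?  L(c) = {B, E} ∪ {∀r.¬E}
   open: L(c) ⊇ {B, E, ∀r.C, ∀r.¬E} — c ∉ ∃r.E possible
2. Hence c : ∃r.E: not entailed.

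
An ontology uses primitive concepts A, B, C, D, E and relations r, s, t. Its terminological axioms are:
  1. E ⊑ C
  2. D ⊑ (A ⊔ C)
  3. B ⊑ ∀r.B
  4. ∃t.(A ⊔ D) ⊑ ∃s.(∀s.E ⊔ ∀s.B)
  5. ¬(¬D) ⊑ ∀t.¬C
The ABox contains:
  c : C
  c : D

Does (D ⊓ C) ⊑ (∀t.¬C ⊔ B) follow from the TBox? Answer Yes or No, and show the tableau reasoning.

1. (D ⊓ C) ⊑ (∀t.¬C ⊔ B)  ⇔  ((D ⊓ C) ⊓ (∃t.C ⊓ ¬B)) unsat w.r.t. T
   all branches close; clash {C, ¬C} at an ∃-successor
2. Hence (D ⊓ C) ⊑ (∀t.¬C ⊔ B): entailed.

Yes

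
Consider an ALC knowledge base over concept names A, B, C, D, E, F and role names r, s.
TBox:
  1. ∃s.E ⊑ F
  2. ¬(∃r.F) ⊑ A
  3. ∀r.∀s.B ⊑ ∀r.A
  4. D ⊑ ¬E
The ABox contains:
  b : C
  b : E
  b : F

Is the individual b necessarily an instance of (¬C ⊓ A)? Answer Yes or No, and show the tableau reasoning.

No

1. b : (¬C ⊓ A)?  L(b) = {C, E, F} ∪ {(C ⊔ ¬A)}
   open: L(b) ⊇ {C, E, F, ¬D, ∃r.F, …} (+ ∃-successors) — b ∉ (¬C ⊓ A) possible
2. Hence b : (¬C ⊓ A): not entailed.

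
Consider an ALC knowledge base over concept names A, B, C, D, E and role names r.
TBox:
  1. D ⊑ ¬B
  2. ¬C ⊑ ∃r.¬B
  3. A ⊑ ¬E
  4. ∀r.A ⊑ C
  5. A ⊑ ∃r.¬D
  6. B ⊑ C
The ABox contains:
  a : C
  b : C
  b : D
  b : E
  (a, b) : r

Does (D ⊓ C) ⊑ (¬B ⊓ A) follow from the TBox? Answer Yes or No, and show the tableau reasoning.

1. (D ⊓ C) ⊑ (¬B ⊓ A)  ⇔  ((D ⊓ C) ⊓ (B ⊔ ¬A)) unsat w.r.t. T
   apply at x₀: D⊑¬B
   open: L(x₀) ⊇ {C, D, ¬A, ¬B}
2. Hence (D ⊓ C) ⊑ (¬B ⊓ A): not entailed.

No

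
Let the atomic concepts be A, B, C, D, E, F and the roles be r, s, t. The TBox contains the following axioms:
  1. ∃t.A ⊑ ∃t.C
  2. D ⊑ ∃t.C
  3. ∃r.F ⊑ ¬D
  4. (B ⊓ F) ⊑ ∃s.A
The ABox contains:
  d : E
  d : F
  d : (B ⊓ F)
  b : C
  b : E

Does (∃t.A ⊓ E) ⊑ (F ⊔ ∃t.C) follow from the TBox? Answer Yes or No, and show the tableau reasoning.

1. (∃t.A ⊓ E) ⊑ (F ⊔ ∃t.C)  ⇔  ((∃t.A ⊓ E) ⊓ (¬F ⊓ ∀t.¬C)) unsat w.r.t. T
   all branches close; clash {C, ¬C} at an ∃-successor
2. Hence (∃t.A ⊓ E) ⊑ (F ⊔ ∃t.C): entailed.

Yes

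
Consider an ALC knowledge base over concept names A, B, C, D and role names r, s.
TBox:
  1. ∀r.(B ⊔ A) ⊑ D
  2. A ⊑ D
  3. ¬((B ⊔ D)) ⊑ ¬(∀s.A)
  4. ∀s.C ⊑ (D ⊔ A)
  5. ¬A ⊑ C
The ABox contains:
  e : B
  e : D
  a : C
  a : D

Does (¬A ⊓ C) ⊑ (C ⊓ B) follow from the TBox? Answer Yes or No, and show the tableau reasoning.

1. (¬A ⊓ C) ⊑ (C ⊓ B)  ⇔  ((¬A ⊓ C) ⊓ (¬C ⊔ ¬B)) unsat w.r.t. T
   open: L(x₀) ⊇ {C, D, ¬A, ¬B, ∃s.¬C} (+ ∃-successors)
2. Hence (¬A ⊓ C) ⊑ (C ⊓ B): not entailed.

No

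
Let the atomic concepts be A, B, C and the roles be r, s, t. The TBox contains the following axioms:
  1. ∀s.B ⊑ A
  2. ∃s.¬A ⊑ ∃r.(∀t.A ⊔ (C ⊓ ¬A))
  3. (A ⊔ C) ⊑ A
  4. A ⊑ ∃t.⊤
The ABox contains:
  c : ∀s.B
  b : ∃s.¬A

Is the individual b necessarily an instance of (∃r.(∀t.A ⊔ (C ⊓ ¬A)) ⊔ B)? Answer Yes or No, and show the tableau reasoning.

1. b : (∃r.(∀t.A ⊔ (C ⊓ ¬A)) ⊔ B)?  L(b) = {∃s.¬A} ∪ {(∀r.(∃t.¬A ⊓ (¬C ⊔ A)) ⊓ ¬B)}
   clash {A, ¬A} at an ∃-successor — b ∈ (∃r.(∀t.A ⊔ (C ⊓ ¬A)) ⊔ B)
2. Hence b : (∃r.(∀t.A ⊔ (C ⊓ ¬A)) ⊔ B): entailed.

Yes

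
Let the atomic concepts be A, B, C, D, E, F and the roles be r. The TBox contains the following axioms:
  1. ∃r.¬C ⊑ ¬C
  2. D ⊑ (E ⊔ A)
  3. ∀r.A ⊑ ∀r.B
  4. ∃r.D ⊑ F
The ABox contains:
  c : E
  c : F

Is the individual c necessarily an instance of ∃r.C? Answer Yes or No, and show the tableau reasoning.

No

1. c : ∃r.C?  L(c) = {E, F} ∪ {∀r.¬C}
   open: L(c) ⊇ {E, F, ¬D, ∀r.B, ∀r.C, …} — c ∉ ∃r.C possible
2. Hence c : ∃r.C: not entailed.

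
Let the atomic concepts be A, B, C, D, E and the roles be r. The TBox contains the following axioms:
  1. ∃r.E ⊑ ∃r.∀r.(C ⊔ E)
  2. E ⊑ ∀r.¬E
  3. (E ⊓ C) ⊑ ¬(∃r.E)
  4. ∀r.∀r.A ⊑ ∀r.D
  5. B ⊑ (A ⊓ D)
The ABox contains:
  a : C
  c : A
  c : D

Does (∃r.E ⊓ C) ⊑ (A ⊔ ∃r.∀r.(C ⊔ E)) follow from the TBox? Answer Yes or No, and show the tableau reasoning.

1. (∃r.E ⊓ C) ⊑ (A ⊔ ∃r.∀r.(C ⊔ E))  ⇔  ((∃r.E ⊓ C) ⊓ (¬A ⊓ ∀r.∃r.(¬C ⊓ ¬E))) unsat w.r.t. T
   all branches close; clash {A, ¬A} at x₀
2. Hence (∃r.E ⊓ C) ⊑ (A ⊔ ∃r.∀r.(C ⊔ E)): entailed.

Yes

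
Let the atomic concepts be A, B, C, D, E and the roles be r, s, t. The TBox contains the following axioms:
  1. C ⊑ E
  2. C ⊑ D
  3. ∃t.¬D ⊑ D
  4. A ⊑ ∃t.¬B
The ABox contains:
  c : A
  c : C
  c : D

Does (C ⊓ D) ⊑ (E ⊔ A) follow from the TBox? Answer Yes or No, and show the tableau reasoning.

Yes

1. (C ⊓ D) ⊑ (E ⊔ A)  ⇔  ((C ⊓ D) ⊓ (¬E ⊓ ¬A)) unsat w.r.t. T
   all branches close; clash {E, ¬E} at x₀
2. Hence (C ⊓ D) ⊑ (E ⊔ A): entailed.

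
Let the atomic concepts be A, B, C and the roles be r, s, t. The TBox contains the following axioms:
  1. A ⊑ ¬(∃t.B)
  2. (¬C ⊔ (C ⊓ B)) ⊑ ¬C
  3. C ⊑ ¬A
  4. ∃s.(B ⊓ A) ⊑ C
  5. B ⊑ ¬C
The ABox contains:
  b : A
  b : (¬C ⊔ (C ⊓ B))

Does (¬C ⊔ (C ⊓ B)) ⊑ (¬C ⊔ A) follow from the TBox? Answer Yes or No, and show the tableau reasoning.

1. (¬C ⊔ (C ⊓ B)) ⊑ (¬C ⊔ A)  ⇔  ((¬C ⊔ (C ⊓ B)) ⊓ (C ⊓ ¬A)) unsat w.r.t. T
   all branches close; clash {C, ¬C} at x₀
2. Hence (¬C ⊔ (C ⊓ B)) ⊑ (¬C ⊔ A): entailed.

Yes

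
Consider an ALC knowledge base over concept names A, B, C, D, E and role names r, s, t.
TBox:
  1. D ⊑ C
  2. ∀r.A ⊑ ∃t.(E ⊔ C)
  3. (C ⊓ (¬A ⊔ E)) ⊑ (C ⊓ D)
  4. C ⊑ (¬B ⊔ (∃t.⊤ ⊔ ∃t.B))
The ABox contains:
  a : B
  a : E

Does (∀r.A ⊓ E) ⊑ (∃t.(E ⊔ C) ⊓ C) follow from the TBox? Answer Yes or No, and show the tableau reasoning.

1. (∀r.A ⊓ E) ⊑ (∃t.(E ⊔ C) ⊓ C)  ⇔  ((∀r.A ⊓ E) ⊓ (∀t.(¬E ⊓ ¬C) ⊔ ¬C)) unsat w.r.t. T
   apply at x₀: ∀r.A⊑∃t.(E ⊔ C)
   open: L(x₀) ⊇ {E, ¬C, ¬D, ∀r.A, ∃t.(E ⊔ C)} (+ ∃-successors)
2. Hence (∀r.A ⊓ E) ⊑ (∃t.(E ⊔ C) ⊓ C): not entailed.

No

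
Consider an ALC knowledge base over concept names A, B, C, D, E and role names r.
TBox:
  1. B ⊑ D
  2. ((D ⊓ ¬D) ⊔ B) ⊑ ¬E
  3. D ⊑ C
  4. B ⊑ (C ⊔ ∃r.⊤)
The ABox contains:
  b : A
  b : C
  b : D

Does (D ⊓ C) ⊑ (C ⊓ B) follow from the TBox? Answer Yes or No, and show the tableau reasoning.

1. (D ⊓ C) ⊑ (C ⊓ B)  ⇔  ((D ⊓ C) ⊓ (¬C ⊔ ¬B)) unsat w.r.t. T
   open: L(x₀) ⊇ {C, D, ¬B}
2. Hence (D ⊓ C) ⊑ (C ⊓ B): not entailed.

No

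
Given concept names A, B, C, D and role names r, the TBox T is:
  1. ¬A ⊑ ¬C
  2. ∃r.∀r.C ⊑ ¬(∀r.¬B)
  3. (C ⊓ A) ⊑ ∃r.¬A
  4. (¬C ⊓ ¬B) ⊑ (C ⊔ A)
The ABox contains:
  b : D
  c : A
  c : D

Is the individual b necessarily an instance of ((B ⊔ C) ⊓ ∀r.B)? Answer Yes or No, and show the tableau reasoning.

1. b : ((B ⊔ C) ⊓ ∀r.B)?  L(b) = {D} ∪ {((¬B ⊓ ¬C) ⊔ ∃r.¬B)}
   open: L(b) ⊇ {A, C, D, ∀r.∃r.¬C, ∃r.¬A, …} (+ ∃-successors) — b ∉ ((B ⊔ C) ⊓ ∀r.B) possible
2. Hence b : ((B ⊔ C) ⊓ ∀r.B): not entailed.

No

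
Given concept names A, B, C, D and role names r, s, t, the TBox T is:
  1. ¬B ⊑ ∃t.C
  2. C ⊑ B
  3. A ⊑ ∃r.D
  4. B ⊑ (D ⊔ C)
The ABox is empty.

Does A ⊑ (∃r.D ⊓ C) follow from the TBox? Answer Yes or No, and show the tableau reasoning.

1. A ⊑ (∃r.D ⊓ C)  ⇔  (A ⊓ (∀r.¬D ⊔ ¬C)) unsat w.r.t. T
   apply at x₀: A⊑∃r.D
   open: L(x₀) ⊇ {A, B, D, ¬C, ∃r.D} (+ ∃-successors)
2. Hence A ⊑ (∃r.D ⊓ C): not entailed.

No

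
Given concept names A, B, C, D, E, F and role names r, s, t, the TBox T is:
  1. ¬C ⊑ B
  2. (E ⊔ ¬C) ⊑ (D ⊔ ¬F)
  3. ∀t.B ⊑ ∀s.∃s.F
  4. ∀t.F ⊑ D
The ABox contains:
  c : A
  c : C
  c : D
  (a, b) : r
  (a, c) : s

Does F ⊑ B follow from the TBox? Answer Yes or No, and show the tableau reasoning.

1. F ⊑ B  ⇔  (F ⊓ ¬B) unsat w.r.t. T
   open: L(x₀) ⊇ {C, F, ¬B, ¬E, ∃t.¬B, …} (+ ∃-successors)
2. Hence F ⊑ B: not entailed.

No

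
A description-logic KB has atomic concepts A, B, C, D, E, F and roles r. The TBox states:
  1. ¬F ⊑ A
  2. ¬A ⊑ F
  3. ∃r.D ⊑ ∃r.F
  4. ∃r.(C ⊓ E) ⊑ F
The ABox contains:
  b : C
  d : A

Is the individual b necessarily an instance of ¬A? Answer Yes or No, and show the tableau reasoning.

1. b : ¬A?  L(b) = {C} ∪ {A}
   open: L(b) ⊇ {A, C, ∀r.(¬C ⊔ ¬E), ∀r.¬D} — b ∉ ¬A possible
2. Hence b : ¬A: not entailed.

No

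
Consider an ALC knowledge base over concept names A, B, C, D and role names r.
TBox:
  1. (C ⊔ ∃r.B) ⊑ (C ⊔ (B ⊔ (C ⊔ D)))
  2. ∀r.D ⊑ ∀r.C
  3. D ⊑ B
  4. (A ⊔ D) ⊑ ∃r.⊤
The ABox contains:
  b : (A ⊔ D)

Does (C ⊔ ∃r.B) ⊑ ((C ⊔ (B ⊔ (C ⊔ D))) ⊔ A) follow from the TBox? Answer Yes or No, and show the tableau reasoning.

Yes

1. (C ⊔ ∃r.B) ⊑ ((C ⊔ (B ⊔ (C ⊔ D))) ⊔ A)  ⇔  ((C ⊔ ∃r.B) ⊓ ((¬C ⊓ (¬B ⊓ (¬C ⊓ ¬D))) ⊓ ¬A)) unsat w.r.t. T
   all branches close; clash {D, ¬D} at x₀
2. Hence (C ⊔ ∃r.B) ⊑ ((C ⊔ (B ⊔ (C ⊔ D))) ⊔ A): entailed.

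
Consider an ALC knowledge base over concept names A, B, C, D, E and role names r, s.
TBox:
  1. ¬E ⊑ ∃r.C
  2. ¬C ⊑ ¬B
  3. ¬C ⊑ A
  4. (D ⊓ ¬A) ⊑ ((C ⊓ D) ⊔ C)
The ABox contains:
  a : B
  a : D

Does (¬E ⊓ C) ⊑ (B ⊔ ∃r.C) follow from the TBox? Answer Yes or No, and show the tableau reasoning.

Yes

1. (¬E ⊓ C) ⊑ (B ⊔ ∃r.C)  ⇔  ((¬E ⊓ C) ⊓ (¬B ⊓ ∀r.¬C)) unsat w.r.t. T
   all branches close; clash {C, ¬C} at an ∃-successor
2. Hence (¬E ⊓ C) ⊑ (B ⊔ ∃r.C): entailed.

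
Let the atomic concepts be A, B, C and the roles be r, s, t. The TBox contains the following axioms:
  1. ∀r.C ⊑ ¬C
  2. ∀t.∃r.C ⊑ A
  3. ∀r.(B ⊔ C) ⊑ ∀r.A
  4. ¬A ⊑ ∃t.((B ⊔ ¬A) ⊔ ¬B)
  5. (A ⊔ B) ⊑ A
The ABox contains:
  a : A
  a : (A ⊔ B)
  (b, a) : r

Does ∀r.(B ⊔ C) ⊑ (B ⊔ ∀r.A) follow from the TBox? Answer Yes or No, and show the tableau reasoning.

Yes

1. ∀r.(B ⊔ C) ⊑ (B ⊔ ∀r.A)  ⇔  (∀r.(B ⊔ C) ⊓ (¬B ⊓ ∃r.¬A)) unsat w.r.t. T
   all branches close; clash {A, ¬A} at an ∃-successor
2. Hence ∀r.(B ⊔ C) ⊑ (B ⊔ ∀r.A): entailed.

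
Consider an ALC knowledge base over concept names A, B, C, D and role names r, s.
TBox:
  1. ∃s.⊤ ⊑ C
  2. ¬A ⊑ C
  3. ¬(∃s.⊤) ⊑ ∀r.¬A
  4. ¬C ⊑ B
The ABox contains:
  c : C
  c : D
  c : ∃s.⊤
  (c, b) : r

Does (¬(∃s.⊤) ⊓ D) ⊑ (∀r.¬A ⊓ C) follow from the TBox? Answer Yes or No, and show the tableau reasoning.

No

1. (¬(∃s.⊤) ⊓ D) ⊑ (∀r.¬A ⊓ C)  ⇔  ((∀s.⊥ ⊓ D) ⊓ (∃r.A ⊔ ¬C)) unsat w.r.t. T
   apply at x₀: ¬(∃s.⊤)⊑∀r.¬A
   open: L(x₀) ⊇ {A, B, D, ¬C, ∀r.¬A, …}
2. Hence (¬(∃s.⊤) ⊓ D) ⊑ (∀r.¬A ⊓ C): not entailed.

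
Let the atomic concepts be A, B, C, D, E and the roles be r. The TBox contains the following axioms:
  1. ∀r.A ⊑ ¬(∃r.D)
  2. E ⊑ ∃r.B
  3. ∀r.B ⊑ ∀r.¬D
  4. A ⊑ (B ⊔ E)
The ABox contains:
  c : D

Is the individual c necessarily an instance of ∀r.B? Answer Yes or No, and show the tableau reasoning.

1. c : ∀r.B?  L(c) = {D} ∪ {∃r.¬B}
   open: L(c) ⊇ {D, ¬A, ¬E, ∃r.¬A, ∃r.¬B} (+ ∃-successors) — c ∉ ∀r.B possible
2. Hence c : ∀r.B: not entailed.

No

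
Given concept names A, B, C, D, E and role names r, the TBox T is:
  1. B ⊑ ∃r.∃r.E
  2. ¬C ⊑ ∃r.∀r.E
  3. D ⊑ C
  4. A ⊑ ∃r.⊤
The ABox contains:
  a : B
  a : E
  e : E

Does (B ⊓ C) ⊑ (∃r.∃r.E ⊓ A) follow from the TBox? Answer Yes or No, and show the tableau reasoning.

1. (B ⊓ C) ⊑ (∃r.∃r.E ⊓ A)  ⇔  ((B ⊓ C) ⊓ (∀r.∀r.¬E ⊔ ¬A)) unsat w.r.t. T
   apply at x₀: B⊑∃r.∃r.E
   open: L(x₀) ⊇ {B, C, ¬A, ∃r.∃r.E} (+ ∃-successors)
2. Hence (B ⊓ C) ⊑ (∃r.∃r.E ⊓ A): not entailed.

No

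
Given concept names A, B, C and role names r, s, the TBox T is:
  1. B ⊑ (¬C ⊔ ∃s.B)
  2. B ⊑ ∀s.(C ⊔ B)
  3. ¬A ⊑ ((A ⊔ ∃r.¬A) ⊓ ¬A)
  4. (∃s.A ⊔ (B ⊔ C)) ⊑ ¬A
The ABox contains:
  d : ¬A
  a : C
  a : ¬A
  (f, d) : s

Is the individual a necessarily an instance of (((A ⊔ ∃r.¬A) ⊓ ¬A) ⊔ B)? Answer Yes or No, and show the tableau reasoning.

Yes

1. a : (((A ⊔ ∃r.¬A) ⊓ ¬A) ⊔ B)?  L(a) = {C, ¬A} ∪ {(((¬A ⊓ ∀r.A) ⊔ A) ⊓ ¬B)}
   clash {A, ¬A} at a — a ∈ (((A ⊔ ∃r.¬A) ⊓ ¬A) ⊔ B)
2. Hence a : (((A ⊔ ∃r.¬A) ⊓ ¬A) ⊔ B): entailed.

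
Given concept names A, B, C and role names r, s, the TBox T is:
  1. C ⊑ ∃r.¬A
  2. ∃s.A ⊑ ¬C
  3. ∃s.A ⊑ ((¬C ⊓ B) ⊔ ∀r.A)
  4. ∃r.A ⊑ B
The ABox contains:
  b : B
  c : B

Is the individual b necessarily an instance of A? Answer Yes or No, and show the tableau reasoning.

No

1. b : A?  L(b) = {B} ∪ {¬A}
   open: L(b) ⊇ {B, ¬A, ¬C, ∀s.¬A} — b ∉ A possible
2. Hence b : A: not entailed.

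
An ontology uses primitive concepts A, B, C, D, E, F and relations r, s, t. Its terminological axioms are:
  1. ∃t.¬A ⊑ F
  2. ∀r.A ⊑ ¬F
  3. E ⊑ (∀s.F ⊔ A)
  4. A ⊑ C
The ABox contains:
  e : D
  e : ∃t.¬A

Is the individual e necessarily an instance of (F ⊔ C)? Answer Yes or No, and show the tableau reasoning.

Yes

1. e : (F ⊔ C)?  L(e) = {D, ∃t.¬A} ∪ {(¬F ⊓ ¬C)}
   clash {C, ¬C} at e — e ∈ (F ⊔ C)
2. Hence e : (F ⊔ C): entailed.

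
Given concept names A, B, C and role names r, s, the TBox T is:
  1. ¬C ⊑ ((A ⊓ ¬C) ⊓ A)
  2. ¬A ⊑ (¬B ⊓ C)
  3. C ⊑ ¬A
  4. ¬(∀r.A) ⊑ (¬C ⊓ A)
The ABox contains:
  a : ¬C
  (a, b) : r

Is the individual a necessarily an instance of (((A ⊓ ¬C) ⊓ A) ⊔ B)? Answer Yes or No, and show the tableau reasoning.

1. a : (((A ⊓ ¬C) ⊓ A) ⊔ B)?  L(a) = {¬C} ∪ {(((¬A ⊔ C) ⊔ ¬A) ⊓ ¬B)}
   clash {C, ¬C} at a — a ∈ (((A ⊓ ¬C) ⊓ A) ⊔ B)
2. Hence a : (((A ⊓ ¬C) ⊓ A) ⊔ B): entailed.

Yes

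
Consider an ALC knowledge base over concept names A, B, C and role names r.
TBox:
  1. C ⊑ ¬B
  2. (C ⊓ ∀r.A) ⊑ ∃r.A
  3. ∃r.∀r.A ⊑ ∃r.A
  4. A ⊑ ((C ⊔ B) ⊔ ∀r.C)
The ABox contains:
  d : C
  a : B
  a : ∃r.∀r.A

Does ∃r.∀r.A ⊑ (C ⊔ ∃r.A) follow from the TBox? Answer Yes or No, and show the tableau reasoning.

1. ∃r.∀r.A ⊑ (C ⊔ ∃r.A)  ⇔  (∃r.∀r.A ⊓ (¬C ⊓ ∀r.¬A)) unsat w.r.t. T
   all branches close; clash {A, ¬A} at an ∃-successor
2. Hence ∃r.∀r.A ⊑ (C ⊔ ∃r.A): entailed.

Yes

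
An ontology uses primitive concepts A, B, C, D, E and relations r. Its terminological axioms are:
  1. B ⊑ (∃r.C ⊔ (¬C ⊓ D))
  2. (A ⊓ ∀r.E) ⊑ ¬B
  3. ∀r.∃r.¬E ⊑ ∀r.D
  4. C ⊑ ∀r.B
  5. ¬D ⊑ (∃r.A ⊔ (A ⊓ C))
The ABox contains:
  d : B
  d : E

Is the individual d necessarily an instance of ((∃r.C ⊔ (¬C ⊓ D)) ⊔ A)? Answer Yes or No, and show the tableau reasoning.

Yes

1. d : ((∃r.C ⊔ (¬C ⊓ D)) ⊔ A)?  L(d) = {B, E} ∪ {((∀r.¬C ⊓ (C ⊔ ¬D)) ⊓ ¬A)}
   clash {A, ¬A} at d — d ∈ ((∃r.C ⊔ (¬C ⊓ D)) ⊔ A)
2. Hence d : ((∃r.C ⊔ (¬C ⊓ D)) ⊔ A): entailed.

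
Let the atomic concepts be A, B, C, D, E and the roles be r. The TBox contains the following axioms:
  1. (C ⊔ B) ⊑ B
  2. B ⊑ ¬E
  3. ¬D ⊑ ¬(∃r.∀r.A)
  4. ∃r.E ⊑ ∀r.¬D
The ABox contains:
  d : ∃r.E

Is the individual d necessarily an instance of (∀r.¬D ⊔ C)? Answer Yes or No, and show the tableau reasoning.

1. d : (∀r.¬D ⊔ C)?  L(d) = {∃r.E} ∪ {(∃r.D ⊓ ¬C)}
   clash {D, ¬D} at an ∃-successor — d ∈ (∀r.¬D ⊔ C)
2. Hence d : (∀r.¬D ⊔ C): entailed.

Yes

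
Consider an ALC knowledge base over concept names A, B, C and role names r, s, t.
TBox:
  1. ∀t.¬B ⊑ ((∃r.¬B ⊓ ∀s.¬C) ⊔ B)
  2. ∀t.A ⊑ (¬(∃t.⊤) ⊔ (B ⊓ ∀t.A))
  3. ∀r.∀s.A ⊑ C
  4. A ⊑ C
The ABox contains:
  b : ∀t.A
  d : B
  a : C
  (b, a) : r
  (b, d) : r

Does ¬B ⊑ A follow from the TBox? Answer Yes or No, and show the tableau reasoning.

1. ¬B ⊑ A  ⇔  (¬B ⊓ ¬A) unsat w.r.t. T
   open: L(x₀) ⊇ {¬A, ¬B, ∃r.∃s.¬A, ∃t.B, ∃t.¬A} (+ ∃-successors)
2. Hence ¬B ⊑ A: not entailed.

No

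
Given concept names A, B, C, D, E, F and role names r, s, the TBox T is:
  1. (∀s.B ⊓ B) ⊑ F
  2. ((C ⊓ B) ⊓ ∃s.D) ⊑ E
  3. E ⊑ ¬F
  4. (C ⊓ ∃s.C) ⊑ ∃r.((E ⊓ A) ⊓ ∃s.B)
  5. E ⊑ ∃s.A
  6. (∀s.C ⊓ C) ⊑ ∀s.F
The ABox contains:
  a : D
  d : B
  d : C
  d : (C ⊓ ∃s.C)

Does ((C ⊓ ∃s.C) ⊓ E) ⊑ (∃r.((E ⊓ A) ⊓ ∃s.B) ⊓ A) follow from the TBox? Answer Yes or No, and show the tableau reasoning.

No

1. ((C ⊓ ∃s.C) ⊓ E) ⊑ (∃r.((E ⊓ A) ⊓ ∃s.B) ⊓ A)  ⇔  (((C ⊓ ∃s.C) ⊓ E) ⊓ (∀r.((¬E ⊔ ¬A) ⊔ ∀s.¬B) ⊔ ¬A)) unsat w.r.t. T
   apply at x₀: E⊑¬F; (C ⊓ ∃s.C)⊑∃r.((E ⊓ A) ⊓ ∃s.B); E⊑∃s.A
   open: L(x₀) ⊇ {C, E, ¬A, ¬F, ∃r.((E ⊓ A) ⊓ ∃s.B), …} (+ ∃-successors)
2. Hence ((C ⊓ ∃s.C) ⊓ E) ⊑ (∃r.((E ⊓ A) ⊓ ∃s.B) ⊓ A): not entailed.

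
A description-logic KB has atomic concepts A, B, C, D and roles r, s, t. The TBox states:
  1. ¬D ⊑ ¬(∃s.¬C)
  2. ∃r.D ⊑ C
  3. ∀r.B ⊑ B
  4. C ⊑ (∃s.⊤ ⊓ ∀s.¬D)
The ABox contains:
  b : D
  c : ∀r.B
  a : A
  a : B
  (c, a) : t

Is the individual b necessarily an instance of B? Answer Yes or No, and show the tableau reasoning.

1. b : B?  L(b) = {D} ∪ {¬B}
   open: L(b) ⊇ {D, ¬B, ¬C, ∀r.¬D, ∃r.¬B} (+ ∃-successors) — b ∉ B possible
2. Hence b : B: not entailed.

No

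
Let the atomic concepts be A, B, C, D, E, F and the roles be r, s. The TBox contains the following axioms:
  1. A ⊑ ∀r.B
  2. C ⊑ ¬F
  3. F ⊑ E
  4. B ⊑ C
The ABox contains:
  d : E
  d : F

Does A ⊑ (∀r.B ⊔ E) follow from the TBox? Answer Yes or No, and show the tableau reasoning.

Yes

1. A ⊑ (∀r.B ⊔ E)  ⇔  (A ⊓ (∃r.¬B ⊓ ¬E)) unsat w.r.t. T
   all branches close; clash {B, ¬B} at an ∃-successor
2. Hence A ⊑ (∀r.B ⊔ E): entailed.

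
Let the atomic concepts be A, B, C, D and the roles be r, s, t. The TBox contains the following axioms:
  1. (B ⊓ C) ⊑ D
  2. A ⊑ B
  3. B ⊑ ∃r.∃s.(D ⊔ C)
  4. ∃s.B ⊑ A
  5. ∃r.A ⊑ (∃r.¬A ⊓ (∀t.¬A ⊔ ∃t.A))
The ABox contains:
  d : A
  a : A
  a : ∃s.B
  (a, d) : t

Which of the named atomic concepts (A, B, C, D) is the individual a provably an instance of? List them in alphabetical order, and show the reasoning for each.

{A, B}

1. a : A?  L(a) = {A, ∃s.B} ∪ {¬A}
   clash {A, ¬A} at a — a ∈ A
2. a : B?  L(a) = {A, ∃s.B} ∪ {¬B}
   clash {B, ¬B} at a — a ∈ B
3. a : C?  L(a) = {A, ∃s.B} ∪ {¬C}
   apply at a: A⊑B
   open: L(a) ⊇ {A, B, ¬C, ∀r.¬A, ∃r.∃s.(D ⊔ C), …} (+ ∃-successors) — a ∉ C possible
4. a : D?  L(a) = {A, ∃s.B} ∪ {¬D}
   apply at a: A⊑B
   open: L(a) ⊇ {A, B, ¬C, ¬D, ∀r.¬A, …} (+ ∃-successors) — a ∉ D possible
5. Entailed for a: {A, B}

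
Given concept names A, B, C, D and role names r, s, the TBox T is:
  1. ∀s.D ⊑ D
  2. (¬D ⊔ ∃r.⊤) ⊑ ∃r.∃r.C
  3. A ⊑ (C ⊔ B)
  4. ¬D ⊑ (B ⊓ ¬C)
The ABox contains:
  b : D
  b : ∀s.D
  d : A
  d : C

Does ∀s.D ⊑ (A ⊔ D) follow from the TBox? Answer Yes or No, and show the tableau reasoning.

1. ∀s.D ⊑ (A ⊔ D)  ⇔  (∀s.D ⊓ (¬A ⊓ ¬D)) unsat w.r.t. T
   all branches close; clash {D, ¬D} at x₀
2. Hence ∀s.D ⊑ (A ⊔ D): entailed.

Yes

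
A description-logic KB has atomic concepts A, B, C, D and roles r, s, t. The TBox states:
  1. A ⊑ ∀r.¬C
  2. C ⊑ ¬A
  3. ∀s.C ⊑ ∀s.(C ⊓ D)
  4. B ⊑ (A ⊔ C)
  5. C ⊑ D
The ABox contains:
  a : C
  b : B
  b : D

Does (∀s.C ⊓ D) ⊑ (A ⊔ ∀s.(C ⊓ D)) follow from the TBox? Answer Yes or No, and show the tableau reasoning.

Yes

1. (∀s.C ⊓ D) ⊑ (A ⊔ ∀s.(C ⊓ D))  ⇔  ((∀s.C ⊓ D) ⊓ (¬A ⊓ ∃s.(¬C ⊔ ¬D))) unsat w.r.t. T
   all branches close; clash {D, ¬D} at an ∃-successor
2. Hence (∀s.C ⊓ D) ⊑ (A ⊔ ∀s.(C ⊓ D)): entailed.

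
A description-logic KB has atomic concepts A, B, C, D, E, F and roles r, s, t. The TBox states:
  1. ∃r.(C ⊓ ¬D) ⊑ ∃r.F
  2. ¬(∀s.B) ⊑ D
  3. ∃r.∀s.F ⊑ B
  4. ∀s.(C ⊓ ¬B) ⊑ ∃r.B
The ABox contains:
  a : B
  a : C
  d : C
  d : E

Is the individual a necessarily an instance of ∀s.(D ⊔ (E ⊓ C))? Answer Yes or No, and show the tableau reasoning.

No

1. a : ∀s.(D ⊔ (E ⊓ C))?  L(a) = {B, C} ∪ {∃s.(¬D ⊓ (¬E ⊔ ¬C))}
   open: L(a) ⊇ {B, C, ∀r.(¬C ⊔ D), ∀s.B, ∃s.(¬C ⊔ B), …} (+ ∃-successors) — a ∉ ∀s.(D ⊔ (E ⊓ C)) possible
2. Hence a : ∀s.(D ⊔ (E ⊓ C)): not entailed.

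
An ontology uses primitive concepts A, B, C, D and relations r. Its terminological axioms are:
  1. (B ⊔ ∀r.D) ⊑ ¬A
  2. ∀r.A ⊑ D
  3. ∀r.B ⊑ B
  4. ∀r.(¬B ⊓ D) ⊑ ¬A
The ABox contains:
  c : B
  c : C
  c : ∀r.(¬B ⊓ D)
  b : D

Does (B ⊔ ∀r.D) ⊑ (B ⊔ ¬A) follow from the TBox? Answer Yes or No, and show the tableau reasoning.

Yes

1. (B ⊔ ∀r.D) ⊑ (B ⊔ ¬A)  ⇔  ((B ⊔ ∀r.D) ⊓ (¬B ⊓ A)) unsat w.r.t. T
   all branches close; clash {B, ¬B} at x₀
2. Hence (B ⊔ ∀r.D) ⊑ (B ⊔ ¬A): entailed.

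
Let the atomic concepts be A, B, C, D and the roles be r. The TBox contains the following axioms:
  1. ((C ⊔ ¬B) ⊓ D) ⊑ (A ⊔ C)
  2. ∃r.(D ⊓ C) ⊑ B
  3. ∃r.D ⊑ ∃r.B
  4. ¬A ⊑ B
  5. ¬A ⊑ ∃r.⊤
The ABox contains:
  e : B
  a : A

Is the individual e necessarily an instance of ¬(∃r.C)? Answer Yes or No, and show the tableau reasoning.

1. e : ¬(∃r.C)?  L(e) = {B} ∪ {∃r.C}
   open: L(e) ⊇ {A, B, ¬C, ∀r.¬D, ∃r.C} (+ ∃-successors) — e ∉ ¬(∃r.C) possible
2. Hence e : ¬(∃r.C): not entailed.

No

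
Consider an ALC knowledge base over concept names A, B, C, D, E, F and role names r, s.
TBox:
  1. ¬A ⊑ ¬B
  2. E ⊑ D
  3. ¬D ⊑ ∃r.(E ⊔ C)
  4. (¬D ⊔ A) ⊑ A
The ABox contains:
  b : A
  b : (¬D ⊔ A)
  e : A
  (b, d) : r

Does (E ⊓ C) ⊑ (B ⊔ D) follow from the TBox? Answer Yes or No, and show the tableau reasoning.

1. (E ⊓ C) ⊑ (B ⊔ D)  ⇔  ((E ⊓ C) ⊓ (¬B ⊓ ¬D)) unsat w.r.t. T
   all branches close; clash {D, ¬D} at x₀
2. Hence (E ⊓ C) ⊑ (B ⊔ D): entailed.

Yes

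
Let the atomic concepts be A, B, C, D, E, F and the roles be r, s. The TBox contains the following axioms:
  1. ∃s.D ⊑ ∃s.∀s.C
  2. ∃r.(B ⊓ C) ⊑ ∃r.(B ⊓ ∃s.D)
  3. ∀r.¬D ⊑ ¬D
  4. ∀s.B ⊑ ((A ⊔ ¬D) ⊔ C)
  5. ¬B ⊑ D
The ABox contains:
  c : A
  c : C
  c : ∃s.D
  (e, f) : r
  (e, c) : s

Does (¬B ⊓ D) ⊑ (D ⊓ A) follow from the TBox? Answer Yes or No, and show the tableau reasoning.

1. (¬B ⊓ D) ⊑ (D ⊓ A)  ⇔  ((¬B ⊓ D) ⊓ (¬D ⊔ ¬A)) unsat w.r.t. T
   open: L(x₀) ⊇ {C, D, ¬A, ¬B, ∀r.(¬B ⊔ ¬C), …} (+ ∃-successors)
2. Hence (¬B ⊓ D) ⊑ (D ⊓ A): not entailed.

No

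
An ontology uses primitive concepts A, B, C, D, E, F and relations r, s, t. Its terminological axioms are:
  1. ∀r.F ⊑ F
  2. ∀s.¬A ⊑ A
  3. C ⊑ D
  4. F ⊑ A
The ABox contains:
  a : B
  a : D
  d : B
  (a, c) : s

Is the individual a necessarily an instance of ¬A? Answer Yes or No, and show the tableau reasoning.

No

1. a : ¬A?  L(a) = {B, D} ∪ {A}
   open: L(a) ⊇ {A, B, D, ∃r.¬F} (+ ∃-successors) — a ∉ ¬A possible
2. Hence a : ¬A: not entailed.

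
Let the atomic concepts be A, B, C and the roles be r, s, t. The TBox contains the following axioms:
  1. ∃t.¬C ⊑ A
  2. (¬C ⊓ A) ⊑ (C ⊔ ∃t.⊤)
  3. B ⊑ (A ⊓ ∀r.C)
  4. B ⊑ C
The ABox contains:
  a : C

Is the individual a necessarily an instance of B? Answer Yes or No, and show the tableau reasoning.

1. a : B?  L(a) = {C} ∪ {¬B}
   open: L(a) ⊇ {C, ¬B, ∀t.C} — a ∉ B possible
2. Hence a : B: not entailed.

No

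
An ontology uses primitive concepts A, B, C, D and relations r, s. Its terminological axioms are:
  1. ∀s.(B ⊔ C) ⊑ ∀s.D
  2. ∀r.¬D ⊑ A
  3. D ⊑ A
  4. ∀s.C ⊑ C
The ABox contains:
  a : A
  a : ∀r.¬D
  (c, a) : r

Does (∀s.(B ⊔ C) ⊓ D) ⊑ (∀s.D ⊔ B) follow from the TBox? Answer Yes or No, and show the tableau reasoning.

1. (∀s.(B ⊔ C) ⊓ D) ⊑ (∀s.D ⊔ B)  ⇔  ((∀s.(B ⊔ C) ⊓ D) ⊓ (∃s.¬D ⊓ ¬B)) unsat w.r.t. T
   all branches close; clash {D, ¬D} at an ∃-successor
2. Hence (∀s.(B ⊔ C) ⊓ D) ⊑ (∀s.D ⊔ B): entailed.

Yes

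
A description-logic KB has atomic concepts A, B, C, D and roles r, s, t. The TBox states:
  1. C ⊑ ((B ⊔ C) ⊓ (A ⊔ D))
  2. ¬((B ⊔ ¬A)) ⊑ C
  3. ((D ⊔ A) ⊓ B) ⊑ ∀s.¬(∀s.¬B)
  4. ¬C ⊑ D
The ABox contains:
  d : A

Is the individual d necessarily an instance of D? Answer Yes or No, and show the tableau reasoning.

1. d : D?  L(d) = {A} ∪ {¬D}
   open: L(d) ⊇ {A, C, ¬B, ¬D} — d ∉ D possible
2. Hence d : D: not entailed.

No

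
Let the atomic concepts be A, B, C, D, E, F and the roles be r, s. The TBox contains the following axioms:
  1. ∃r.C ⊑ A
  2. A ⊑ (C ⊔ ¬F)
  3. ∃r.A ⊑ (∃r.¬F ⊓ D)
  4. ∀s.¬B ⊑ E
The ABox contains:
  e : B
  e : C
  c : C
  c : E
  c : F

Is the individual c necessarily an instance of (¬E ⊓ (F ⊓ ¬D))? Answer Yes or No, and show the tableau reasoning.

1. c : (¬E ⊓ (F ⊓ ¬D))?  L(c) = {C, E, F} ∪ {(E ⊔ (¬F ⊔ D))}
   open: L(c) ⊇ {C, E, F, ¬A, ∀r.¬A, …} — c ∉ (¬E ⊓ (F ⊓ ¬D)) possible
2. Hence c : (¬E ⊓ (F ⊓ ¬D)): not entailed.

No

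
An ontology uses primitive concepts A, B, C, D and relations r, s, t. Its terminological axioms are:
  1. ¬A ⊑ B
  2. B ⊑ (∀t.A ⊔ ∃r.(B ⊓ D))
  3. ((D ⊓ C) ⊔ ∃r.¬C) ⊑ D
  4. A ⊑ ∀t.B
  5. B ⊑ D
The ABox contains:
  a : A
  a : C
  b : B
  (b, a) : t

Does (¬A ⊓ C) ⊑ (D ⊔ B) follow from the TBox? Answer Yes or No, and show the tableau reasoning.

1. (¬A ⊓ C) ⊑ (D ⊔ B)  ⇔  ((¬A ⊓ C) ⊓ (¬D ⊓ ¬B)) unsat w.r.t. T
   all branches close; clash {B, ¬B} at x₀
2. Hence (¬A ⊓ C) ⊑ (D ⊔ B): entailed.

Yes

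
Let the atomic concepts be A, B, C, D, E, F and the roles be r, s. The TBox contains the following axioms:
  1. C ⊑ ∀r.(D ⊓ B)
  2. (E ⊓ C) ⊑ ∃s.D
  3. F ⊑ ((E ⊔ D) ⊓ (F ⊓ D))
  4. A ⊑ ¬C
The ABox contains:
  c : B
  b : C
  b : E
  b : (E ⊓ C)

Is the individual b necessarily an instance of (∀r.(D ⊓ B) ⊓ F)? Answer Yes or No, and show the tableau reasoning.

No

1. b : (∀r.(D ⊓ B) ⊓ F)?  L(b) = {C, E, (E ⊓ C)} ∪ {(∃r.(¬D ⊔ ¬B) ⊔ ¬F)}
   apply at b: C⊑∀r.(D ⊓ B); (E ⊓ C)⊑∃s.D
   open: L(b) ⊇ {C, E, ¬A, ¬F, ∀r.(D ⊓ B), …} (+ ∃-successors) — b ∉ (∀r.(D ⊓ B) ⊓ F) possible
2. Hence b : (∀r.(D ⊓ B) ⊓ F): not entailed.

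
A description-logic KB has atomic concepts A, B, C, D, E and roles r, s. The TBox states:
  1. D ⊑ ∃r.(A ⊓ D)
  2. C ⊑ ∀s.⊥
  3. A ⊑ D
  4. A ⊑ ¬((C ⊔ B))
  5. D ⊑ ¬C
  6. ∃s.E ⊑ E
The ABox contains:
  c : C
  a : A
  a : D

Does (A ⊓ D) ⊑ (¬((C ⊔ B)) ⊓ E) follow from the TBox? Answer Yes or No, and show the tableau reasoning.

No

1. (A ⊓ D) ⊑ (¬((C ⊔ B)) ⊓ E)  ⇔  ((A ⊓ D) ⊓ ((C ⊔ B) ⊔ ¬E)) unsat w.r.t. T
   apply at x₀: D⊑∃r.(A ⊓ D); A⊑¬((C ⊔ B)); D⊑¬C
   open: L(x₀) ⊇ {A, D, ¬B, ¬C, ¬E, …} (+ ∃-successors)
2. Hence (A ⊓ D) ⊑ (¬((C ⊔ B)) ⊓ E): not entailed.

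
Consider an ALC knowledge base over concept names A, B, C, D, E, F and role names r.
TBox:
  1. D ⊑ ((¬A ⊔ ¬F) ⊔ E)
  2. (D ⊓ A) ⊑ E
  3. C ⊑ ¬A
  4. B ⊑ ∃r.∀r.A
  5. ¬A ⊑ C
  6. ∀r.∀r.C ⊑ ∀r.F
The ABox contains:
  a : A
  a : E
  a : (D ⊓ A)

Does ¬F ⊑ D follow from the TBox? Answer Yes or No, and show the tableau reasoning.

1. ¬F ⊑ D  ⇔  (¬F ⊓ ¬D) unsat w.r.t. T
   open: L(x₀) ⊇ {A, ¬B, ¬C, ¬D, ¬F, …} (+ ∃-successors)
2. Hence ¬F ⊑ D: not entailed.

No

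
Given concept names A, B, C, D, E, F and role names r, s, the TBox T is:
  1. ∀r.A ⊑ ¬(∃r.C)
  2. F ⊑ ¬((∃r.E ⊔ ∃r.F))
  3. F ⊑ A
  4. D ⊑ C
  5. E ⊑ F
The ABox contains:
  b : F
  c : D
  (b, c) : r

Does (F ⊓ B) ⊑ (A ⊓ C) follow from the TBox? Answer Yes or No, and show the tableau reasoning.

No

1. (F ⊓ B) ⊑ (A ⊓ C)  ⇔  ((F ⊓ B) ⊓ (¬A ⊔ ¬C)) unsat w.r.t. T
   apply at x₀: F⊑¬((∃r.E ⊔ ∃r.F)); F⊑A
   open: L(x₀) ⊇ {A, B, F, ¬C, ¬D, …} (+ ∃-successors)
2. Hence (F ⊓ B) ⊑ (A ⊓ C): not entailed.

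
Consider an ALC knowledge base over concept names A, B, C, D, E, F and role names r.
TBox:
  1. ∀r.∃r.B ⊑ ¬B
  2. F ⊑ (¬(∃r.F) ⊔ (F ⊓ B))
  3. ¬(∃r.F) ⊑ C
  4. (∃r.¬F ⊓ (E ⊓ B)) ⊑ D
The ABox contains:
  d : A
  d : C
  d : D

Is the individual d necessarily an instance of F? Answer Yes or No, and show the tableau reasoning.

1. d : F?  L(d) = {A, C, D} ∪ {¬F}
   open: L(d) ⊇ {A, C, D, ¬F, ∃r.∀r.¬B} (+ ∃-successors) — d ∉ F possible
2. Hence d : F: not entailed.

No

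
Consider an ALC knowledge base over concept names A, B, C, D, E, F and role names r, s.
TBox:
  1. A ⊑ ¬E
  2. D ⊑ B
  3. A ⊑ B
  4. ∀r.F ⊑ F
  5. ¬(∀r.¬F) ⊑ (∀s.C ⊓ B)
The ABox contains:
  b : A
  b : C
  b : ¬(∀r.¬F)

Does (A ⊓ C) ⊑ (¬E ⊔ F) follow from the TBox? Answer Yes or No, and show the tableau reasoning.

1. (A ⊓ C) ⊑ (¬E ⊔ F)  ⇔  ((A ⊓ C) ⊓ (E ⊓ ¬F)) unsat w.r.t. T
   all branches close; clash {E, ¬E} at x₀
2. Hence (A ⊓ C) ⊑ (¬E ⊔ F): entailed.

Yes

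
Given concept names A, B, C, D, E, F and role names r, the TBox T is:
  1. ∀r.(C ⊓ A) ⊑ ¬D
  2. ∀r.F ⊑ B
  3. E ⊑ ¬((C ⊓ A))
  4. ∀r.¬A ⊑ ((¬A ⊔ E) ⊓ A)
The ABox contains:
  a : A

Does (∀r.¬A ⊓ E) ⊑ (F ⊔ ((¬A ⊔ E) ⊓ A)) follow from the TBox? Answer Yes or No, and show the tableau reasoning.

1. (∀r.¬A ⊓ E) ⊑ (F ⊔ ((¬A ⊔ E) ⊓ A))  ⇔  ((∀r.¬A ⊓ E) ⊓ (¬F ⊓ ((A ⊓ ¬E) ⊔ ¬A))) unsat w.r.t. T
   all branches close; clash {A, ¬A} at x₀
2. Hence (∀r.¬A ⊓ E) ⊑ (F ⊔ ((¬A ⊔ E) ⊓ A)): entailed.

Yes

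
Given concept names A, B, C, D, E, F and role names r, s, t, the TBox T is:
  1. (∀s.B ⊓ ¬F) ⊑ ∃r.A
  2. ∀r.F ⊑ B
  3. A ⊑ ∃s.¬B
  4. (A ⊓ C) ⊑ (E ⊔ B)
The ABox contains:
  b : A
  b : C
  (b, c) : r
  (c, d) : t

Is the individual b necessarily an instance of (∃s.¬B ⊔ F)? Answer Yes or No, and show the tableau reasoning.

1. b : (∃s.¬B ⊔ F)?  L(b) = {A, C} ∪ {(∀s.B ⊓ ¬F)}
   clash {B, ¬B} at an ∃-successor — b ∈ (∃s.¬B ⊔ F)
2. Hence b : (∃s.¬B ⊔ F): entailed.

Yes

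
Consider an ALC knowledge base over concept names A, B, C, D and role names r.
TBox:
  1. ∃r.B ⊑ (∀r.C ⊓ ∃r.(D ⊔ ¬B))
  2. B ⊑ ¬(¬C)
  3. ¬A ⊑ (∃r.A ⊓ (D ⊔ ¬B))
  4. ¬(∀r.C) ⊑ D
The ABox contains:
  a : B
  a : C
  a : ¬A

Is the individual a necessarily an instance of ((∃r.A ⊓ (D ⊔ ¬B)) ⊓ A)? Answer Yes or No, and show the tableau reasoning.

1. a : ((∃r.A ⊓ (D ⊔ ¬B)) ⊓ A)?  L(a) = {B, C, ¬A} ∪ {((∀r.¬A ⊔ (¬D ⊓ B)) ⊔ ¬A)}
   apply at a: ¬A⊑(∃r.A ⊓ (D ⊔ ¬B))
   open: L(a) ⊇ {B, C, D, ¬A, ∀r.C, …} (+ ∃-successors) — a ∉ ((∃r.A ⊓ (D ⊔ ¬B)) ⊓ A) possible
2. Hence a : ((∃r.A ⊓ (D ⊔ ¬B)) ⊓ A): not entailed.

No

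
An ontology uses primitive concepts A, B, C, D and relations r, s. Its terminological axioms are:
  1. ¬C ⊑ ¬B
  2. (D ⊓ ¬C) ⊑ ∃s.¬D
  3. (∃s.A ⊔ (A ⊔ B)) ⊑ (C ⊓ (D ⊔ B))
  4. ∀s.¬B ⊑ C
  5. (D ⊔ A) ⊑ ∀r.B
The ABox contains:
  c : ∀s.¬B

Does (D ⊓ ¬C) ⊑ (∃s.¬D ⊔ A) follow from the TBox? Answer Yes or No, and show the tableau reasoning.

1. (D ⊓ ¬C) ⊑ (∃s.¬D ⊔ A)  ⇔  ((D ⊓ ¬C) ⊓ (∀s.D ⊓ ¬A)) unsat w.r.t. T
   all branches close; clash {C, ¬C} at x₀
2. Hence (D ⊓ ¬C) ⊑ (∃s.¬D ⊔ A): entailed.

Yes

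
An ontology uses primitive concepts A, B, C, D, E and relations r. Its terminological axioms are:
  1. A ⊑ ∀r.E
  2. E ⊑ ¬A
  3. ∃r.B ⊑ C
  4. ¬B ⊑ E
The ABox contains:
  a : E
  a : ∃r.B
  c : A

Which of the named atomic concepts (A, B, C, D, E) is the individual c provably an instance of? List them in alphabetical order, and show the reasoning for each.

{A, B}

1. c : A?  L(c) = {A} ∪ {¬A}
   clash {A, ¬A} at c — c ∈ A
2. c : B?  L(c) = {A} ∪ {¬B}
   clash {A, ¬A} at c — c ∈ B
3. c : C?  L(c) = {A} ∪ {¬C}
   apply at c: A⊑∀r.E
   open: L(c) ⊇ {A, B, ¬C, ¬E, ∀r.E, …} — c ∉ C possible
4. c : D?  L(c) = {A} ∪ {¬D}
   apply at c: A⊑∀r.E
   open: L(c) ⊇ {A, B, ¬D, ¬E, ∀r.E, …} — c ∉ D possible
5. c : E?  L(c) = {A} ∪ {¬E}
   apply at c: A⊑∀r.E
   open: L(c) ⊇ {A, B, ¬E, ∀r.E, ∀r.¬B} — c ∉ E possible
6. Entailed for c: {A, B}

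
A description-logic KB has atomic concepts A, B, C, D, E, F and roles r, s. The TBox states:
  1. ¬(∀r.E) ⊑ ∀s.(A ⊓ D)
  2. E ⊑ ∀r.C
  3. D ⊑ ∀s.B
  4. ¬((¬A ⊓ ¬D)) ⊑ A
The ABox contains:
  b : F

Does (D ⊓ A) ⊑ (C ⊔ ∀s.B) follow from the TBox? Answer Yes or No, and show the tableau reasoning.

1. (D ⊓ A) ⊑ (C ⊔ ∀s.B)  ⇔  ((D ⊓ A) ⊓ (¬C ⊓ ∃s.¬B)) unsat w.r.t. T
   all branches close; clash {B, ¬B} at an ∃-successor
2. Hence (D ⊓ A) ⊑ (C ⊔ ∀s.B): entailed.

Yes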